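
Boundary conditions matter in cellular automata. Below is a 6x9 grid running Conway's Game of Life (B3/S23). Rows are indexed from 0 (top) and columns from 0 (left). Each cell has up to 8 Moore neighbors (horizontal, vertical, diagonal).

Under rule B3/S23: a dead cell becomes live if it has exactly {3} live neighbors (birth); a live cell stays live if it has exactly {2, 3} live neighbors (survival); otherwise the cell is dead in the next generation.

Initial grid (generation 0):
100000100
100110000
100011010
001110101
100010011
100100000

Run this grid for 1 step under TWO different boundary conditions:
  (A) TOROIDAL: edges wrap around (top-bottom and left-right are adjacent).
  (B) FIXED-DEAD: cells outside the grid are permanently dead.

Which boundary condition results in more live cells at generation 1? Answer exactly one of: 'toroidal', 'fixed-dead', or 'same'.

Under TOROIDAL boundary, generation 1:
110110001
110110100
111000110
010000100
111011010
110000010
Population = 26

Under FIXED-DEAD boundary, generation 1:
000000000
110110100
011000110
010000101
011011011
000000000
Population = 18

Comparison: toroidal=26, fixed-dead=18 -> toroidal

Answer: toroidal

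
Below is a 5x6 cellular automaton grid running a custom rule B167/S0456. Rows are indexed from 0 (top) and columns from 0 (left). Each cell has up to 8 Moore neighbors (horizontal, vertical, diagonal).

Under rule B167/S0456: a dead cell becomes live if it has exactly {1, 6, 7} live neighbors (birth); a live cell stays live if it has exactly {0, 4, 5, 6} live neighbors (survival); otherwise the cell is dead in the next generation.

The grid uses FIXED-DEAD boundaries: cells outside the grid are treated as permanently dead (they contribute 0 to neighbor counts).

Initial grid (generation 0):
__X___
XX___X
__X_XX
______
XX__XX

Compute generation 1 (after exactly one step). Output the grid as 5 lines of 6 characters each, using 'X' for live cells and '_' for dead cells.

Answer: ___XXX
______
______
______
__XX__

Derivation:
Simulating step by step:
Generation 0 (given above): 11 live cells
Generation 1: 5 live cells
(generation 1 grid is the final answer)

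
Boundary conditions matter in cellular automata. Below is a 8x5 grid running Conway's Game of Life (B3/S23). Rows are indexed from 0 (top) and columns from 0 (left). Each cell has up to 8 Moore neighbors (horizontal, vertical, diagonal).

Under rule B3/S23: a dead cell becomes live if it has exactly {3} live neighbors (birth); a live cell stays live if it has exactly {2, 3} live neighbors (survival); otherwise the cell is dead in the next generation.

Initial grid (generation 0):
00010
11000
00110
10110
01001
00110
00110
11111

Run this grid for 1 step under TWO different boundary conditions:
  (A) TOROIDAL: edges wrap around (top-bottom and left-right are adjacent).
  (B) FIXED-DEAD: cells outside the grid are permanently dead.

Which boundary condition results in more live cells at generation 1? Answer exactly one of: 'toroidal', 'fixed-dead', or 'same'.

Answer: toroidal

Derivation:
Under TOROIDAL boundary, generation 1:
00010
01011
10010
10000
11001
01001
10000
11000
Population = 15

Under FIXED-DEAD boundary, generation 1:
00000
01010
10010
00001
01001
01001
00000
01001
Population = 11

Comparison: toroidal=15, fixed-dead=11 -> toroidal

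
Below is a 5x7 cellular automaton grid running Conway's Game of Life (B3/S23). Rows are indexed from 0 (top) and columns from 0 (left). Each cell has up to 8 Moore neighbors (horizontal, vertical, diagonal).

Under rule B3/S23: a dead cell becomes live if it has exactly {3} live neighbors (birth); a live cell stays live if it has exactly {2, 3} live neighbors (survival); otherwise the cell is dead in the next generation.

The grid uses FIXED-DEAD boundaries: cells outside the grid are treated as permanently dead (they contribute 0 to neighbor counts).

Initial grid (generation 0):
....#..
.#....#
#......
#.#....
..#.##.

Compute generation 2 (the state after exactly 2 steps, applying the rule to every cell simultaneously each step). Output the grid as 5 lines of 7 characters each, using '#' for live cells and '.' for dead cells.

Answer: .......
.......
.......
..#....
..#....

Derivation:
Simulating step by step:
Generation 0 (given above): 9 live cells
Generation 1: 4 live cells
.......
.......
#......
...#...
.#.#...
Generation 2: 2 live cells
(generation 2 grid is the final answer)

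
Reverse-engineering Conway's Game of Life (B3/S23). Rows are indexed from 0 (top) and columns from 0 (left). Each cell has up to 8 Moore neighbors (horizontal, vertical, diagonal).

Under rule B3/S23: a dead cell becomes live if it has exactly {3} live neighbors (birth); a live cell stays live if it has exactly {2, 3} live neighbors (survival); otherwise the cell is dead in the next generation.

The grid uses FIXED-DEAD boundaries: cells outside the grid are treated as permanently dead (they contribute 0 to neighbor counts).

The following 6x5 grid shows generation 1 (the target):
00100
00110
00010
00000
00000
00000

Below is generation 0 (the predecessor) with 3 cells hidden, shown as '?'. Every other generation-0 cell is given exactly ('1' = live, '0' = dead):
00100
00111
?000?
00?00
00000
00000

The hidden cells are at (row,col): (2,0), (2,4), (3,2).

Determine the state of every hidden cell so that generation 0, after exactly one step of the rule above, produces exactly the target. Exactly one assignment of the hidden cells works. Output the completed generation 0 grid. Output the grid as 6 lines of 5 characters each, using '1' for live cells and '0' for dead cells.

Hidden generation-0 cells (in order): (2,0), (2,4), (3,2).
A hidden cell only influences target cells in its own 3x3 neighborhood. Try each of the 2^3 = 8 assignments, step the completed generation 0 forward once under B3/S23, and compare with the target:
  (2,0)=0 (2,4)=0 (3,2)=0 -> step reproduces the target at every cell -> ACCEPT
  (2,0)=0 (2,4)=0 (3,2)=1 -> step gives (2,2)='1' but target has '0' -> reject
  (2,0)=0 (2,4)=1 (3,2)=0 -> step gives (1,3)='0' but target has '1' -> reject
  (2,0)=0 (2,4)=1 (3,2)=1 -> step gives (1,3)='0' but target has '1' -> reject
  (2,0)=1 (2,4)=0 (3,2)=0 -> step gives (1,1)='1' but target has '0' -> reject
  (2,0)=1 (2,4)=0 (3,2)=1 -> step gives (1,1)='1' but target has '0' -> reject
  (2,0)=1 (2,4)=1 (3,2)=0 -> step gives (1,1)='1' but target has '0' -> reject
  (2,0)=1 (2,4)=1 (3,2)=1 -> step gives (1,1)='1' but target has '0' -> reject
Unique solution: (2,0)=dead, (2,4)=dead, (3,2)=dead.
Check: live-neighbor counts of every cell in the completed generation 0:
02242
02231
01232
00000
00000
00000
Applying B3/S23 to generation 0 with these counts gives:
00100
00110
00010
00000
00000
00000
which matches the target exactly.

Answer: 00100
00111
00000
00000
00000
00000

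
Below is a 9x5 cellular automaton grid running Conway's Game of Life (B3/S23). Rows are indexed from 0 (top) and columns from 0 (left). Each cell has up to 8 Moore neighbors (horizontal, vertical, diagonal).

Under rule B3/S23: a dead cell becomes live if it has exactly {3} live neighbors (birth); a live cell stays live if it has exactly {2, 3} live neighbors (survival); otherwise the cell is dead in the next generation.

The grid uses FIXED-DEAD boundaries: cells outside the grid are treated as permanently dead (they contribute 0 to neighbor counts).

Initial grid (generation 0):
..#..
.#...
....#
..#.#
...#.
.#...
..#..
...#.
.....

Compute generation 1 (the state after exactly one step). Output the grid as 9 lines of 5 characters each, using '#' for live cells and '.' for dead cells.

Answer: .....
.....
...#.
....#
..##.
..#..
..#..
.....
.....

Derivation:
Simulating step by step:
Generation 0 (given above): 9 live cells
Generation 1: 6 live cells
(generation 1 grid is the final answer)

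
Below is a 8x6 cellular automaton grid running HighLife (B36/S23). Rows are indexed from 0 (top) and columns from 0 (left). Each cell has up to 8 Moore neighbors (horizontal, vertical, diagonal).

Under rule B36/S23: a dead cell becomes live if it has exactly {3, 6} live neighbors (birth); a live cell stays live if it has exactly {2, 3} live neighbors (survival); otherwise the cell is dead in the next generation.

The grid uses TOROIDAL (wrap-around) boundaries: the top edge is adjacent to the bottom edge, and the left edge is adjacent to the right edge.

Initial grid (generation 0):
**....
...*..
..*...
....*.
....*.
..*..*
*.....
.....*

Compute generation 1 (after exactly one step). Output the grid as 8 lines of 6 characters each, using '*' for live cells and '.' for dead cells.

Answer: *.....
.**...
...*..
...*..
...***
.....*
*....*
.*...*

Derivation:
Simulating step by step:
Generation 0 (given above): 10 live cells
Generation 1: 13 live cells
(generation 1 grid is the final answer)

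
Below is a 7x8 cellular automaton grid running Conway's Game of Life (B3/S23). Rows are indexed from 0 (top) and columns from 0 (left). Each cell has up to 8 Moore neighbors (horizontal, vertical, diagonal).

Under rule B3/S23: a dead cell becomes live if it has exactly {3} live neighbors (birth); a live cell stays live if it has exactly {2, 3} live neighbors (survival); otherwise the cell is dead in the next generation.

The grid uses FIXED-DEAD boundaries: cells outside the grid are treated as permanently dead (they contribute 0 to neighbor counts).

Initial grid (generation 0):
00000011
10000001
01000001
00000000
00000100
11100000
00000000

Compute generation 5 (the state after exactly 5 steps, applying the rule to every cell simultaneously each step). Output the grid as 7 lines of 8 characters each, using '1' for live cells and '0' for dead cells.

Simulating step by step:
Generation 0 (given above): 10 live cells
Generation 1: 6 live cells
00000011
00000001
00000000
00000000
01000000
01000000
01000000
Generation 2: 7 live cells
00000011
00000011
00000000
00000000
00000000
11100000
00000000
Generation 3: 7 live cells
00000011
00000011
00000000
00000000
01000000
01000000
01000000
Generation 4: 7 live cells
00000011
00000011
00000000
00000000
00000000
11100000
00000000
Generation 5: 7 live cells
(generation 5 grid is the final answer)

Answer: 00000011
00000011
00000000
00000000
01000000
01000000
01000000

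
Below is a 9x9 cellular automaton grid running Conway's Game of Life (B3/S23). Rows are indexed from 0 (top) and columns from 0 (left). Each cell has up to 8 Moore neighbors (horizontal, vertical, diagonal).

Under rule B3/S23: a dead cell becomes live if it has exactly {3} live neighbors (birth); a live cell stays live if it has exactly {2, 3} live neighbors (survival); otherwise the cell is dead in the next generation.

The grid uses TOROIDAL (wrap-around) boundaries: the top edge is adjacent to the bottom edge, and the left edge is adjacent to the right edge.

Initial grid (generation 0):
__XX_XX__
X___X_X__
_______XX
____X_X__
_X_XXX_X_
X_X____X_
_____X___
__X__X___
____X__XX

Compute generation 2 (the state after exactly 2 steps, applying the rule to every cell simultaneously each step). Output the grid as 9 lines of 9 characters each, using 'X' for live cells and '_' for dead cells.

Simulating step by step:
Generation 0 (given above): 25 live cells
Generation 1: 34 live cells
___X__X_X
___XX_X_X
______XXX
___XX_X_X
_XXXXX_XX
_XXX_X__X
_X____X__
____XXX__
__X_X__X_
Generation 2: 26 live cells
(generation 2 grid is the final answer)

Answer: __X___X_X
X__XX_X_X
X_____X_X
_________
_X______X
_____X__X
XX_X__XX_
___XX_XX_
____X__X_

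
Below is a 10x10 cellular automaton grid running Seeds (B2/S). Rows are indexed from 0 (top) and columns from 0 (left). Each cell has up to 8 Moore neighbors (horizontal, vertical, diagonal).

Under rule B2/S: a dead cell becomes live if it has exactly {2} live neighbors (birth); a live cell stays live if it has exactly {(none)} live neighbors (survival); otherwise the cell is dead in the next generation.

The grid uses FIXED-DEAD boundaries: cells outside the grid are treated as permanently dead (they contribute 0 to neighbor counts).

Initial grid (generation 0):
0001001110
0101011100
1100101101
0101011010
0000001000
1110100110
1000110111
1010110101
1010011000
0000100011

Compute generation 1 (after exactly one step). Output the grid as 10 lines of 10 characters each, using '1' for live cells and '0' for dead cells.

Simulating step by step:
Generation 0 (given above): 46 live cells
Generation 1: 7 live cells
(generation 1 grid is the final answer)

Answer: 0000000000
0000000001
0000000000
0000000001
0000000001
0000000000
0000000000
0000000000
0000000000
0101001100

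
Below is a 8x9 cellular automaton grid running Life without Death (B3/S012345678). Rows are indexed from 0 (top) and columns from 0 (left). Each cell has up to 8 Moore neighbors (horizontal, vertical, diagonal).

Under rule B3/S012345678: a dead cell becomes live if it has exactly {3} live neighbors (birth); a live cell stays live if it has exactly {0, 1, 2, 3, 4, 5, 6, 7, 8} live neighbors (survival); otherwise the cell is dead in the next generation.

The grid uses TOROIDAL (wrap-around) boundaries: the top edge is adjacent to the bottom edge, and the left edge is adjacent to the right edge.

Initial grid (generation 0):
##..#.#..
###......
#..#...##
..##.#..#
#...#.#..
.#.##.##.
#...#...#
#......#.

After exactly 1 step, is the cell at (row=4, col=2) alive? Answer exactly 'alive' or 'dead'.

Answer: dead

Derivation:
Simulating step by step:
Generation 0 (given above): 28 live cells
Generation 1: 41 live cells
###.#.#..
####...#.
#..##..##
.###.##.#
##..#.#.#
.#.##.##.
##.####.#
#....#.#.

Cell (4,2) at generation 1: 0 -> dead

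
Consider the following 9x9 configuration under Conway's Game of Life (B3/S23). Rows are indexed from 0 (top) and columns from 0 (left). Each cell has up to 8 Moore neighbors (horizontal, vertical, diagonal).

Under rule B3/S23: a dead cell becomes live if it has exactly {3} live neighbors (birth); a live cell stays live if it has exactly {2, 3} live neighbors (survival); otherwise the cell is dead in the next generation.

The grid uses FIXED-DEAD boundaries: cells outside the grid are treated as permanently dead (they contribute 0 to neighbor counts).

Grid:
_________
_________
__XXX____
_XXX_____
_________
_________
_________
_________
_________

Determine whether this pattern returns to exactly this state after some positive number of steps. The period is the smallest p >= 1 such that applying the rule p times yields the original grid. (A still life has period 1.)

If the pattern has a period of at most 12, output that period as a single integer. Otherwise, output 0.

Simulating and comparing each generation to the original:
Gen 0 (original, given above): 6 live cells
Gen 1: 6 live cells, differs from original
Gen 2: 6 live cells, MATCHES original -> period = 2

Answer: 2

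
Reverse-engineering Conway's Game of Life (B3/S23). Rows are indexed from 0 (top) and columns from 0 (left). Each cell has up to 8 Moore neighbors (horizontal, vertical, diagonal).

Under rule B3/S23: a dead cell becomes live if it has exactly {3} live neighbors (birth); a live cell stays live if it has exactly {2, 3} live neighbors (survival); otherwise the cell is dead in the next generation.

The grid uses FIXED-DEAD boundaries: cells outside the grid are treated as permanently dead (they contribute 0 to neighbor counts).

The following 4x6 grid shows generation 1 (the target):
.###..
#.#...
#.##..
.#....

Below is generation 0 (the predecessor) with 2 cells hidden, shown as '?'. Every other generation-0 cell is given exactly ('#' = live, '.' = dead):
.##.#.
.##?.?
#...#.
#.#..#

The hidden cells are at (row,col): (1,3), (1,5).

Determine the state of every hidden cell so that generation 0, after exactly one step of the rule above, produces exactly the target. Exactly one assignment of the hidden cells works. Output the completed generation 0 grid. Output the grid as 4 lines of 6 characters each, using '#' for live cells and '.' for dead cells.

Hidden generation-0 cells (in order): (1,3), (1,5).
A hidden cell only influences target cells in its own 3x3 neighborhood. Try each of the 2^2 = 4 assignments, step the completed generation 0 forward once under B3/S23, and compare with the target:
  (1,3)=. (1,5)=. -> step reproduces the target at every cell -> ACCEPT
  (1,3)=. (1,5)=# -> step gives (1,4)='#' but target has '.' -> reject
  (1,3)=# (1,5)=. -> step gives (0,2)='.' but target has '#' -> reject
  (1,3)=# (1,5)=# -> step gives (0,2)='.' but target has '#' -> reject
Unique solution: (1,3)=dead, (1,5)=dead.
Check: live-neighbor counts of every cell in the completed generation 0:
233301
343422
253312
130221
Applying B3/S23 to generation 0 with these counts gives:
.###..
#.#...
#.##..
.#....
which matches the target exactly.

Answer: .##.#.
.##...
#...#.
#.#..#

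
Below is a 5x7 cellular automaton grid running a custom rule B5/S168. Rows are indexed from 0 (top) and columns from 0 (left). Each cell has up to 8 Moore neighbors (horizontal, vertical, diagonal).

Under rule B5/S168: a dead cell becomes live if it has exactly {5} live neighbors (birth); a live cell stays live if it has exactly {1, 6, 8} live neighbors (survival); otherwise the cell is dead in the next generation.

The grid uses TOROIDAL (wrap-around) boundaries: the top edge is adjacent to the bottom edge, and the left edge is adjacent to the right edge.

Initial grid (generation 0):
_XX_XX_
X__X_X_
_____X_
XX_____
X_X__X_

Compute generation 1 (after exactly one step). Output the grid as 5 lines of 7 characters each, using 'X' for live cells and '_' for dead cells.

Simulating step by step:
Generation 0 (given above): 13 live cells
Generation 1: 4 live cells
(generation 1 grid is the final answer)

Answer: ______X
X___X__
_____X_
_______
_______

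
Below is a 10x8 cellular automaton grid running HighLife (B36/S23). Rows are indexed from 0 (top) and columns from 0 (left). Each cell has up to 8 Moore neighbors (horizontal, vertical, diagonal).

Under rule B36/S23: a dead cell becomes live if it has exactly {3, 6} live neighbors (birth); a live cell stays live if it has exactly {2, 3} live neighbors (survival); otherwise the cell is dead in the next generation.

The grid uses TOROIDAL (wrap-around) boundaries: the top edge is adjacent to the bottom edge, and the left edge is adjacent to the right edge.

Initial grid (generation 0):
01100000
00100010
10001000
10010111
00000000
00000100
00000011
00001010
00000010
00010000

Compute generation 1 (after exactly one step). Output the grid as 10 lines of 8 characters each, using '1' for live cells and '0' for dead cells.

Simulating step by step:
Generation 0 (given above): 18 live cells
Generation 1: 23 live cells
(generation 1 grid is the final answer)

Answer: 01110000
00110000
11011000
10001111
00001101
00000010
00000011
00000010
00000100
00100000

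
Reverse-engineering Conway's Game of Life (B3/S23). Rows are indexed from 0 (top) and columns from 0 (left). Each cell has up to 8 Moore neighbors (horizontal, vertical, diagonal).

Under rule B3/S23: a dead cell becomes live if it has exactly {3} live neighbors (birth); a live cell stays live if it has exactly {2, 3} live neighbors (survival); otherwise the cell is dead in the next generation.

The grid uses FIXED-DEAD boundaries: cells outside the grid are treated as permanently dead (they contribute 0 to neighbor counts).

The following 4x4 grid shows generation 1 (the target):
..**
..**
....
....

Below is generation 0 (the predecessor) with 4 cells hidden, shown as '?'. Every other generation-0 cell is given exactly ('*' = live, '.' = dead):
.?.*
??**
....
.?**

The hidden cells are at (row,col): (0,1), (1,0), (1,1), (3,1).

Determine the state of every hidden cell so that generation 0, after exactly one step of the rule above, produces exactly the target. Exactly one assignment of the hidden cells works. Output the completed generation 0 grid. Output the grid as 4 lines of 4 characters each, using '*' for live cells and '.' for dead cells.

Hidden generation-0 cells (in order): (0,1), (1,0), (1,1), (3,1).
A hidden cell only influences target cells in its own 3x3 neighborhood. Try each of the 2^4 = 16 assignments, step the completed generation 0 forward once under B3/S23, and compare with the target:
  (0,1)=. (1,0)=. (1,1)=. (3,1)=. -> step reproduces the target at every cell -> ACCEPT
  (0,1)=. (1,0)=. (1,1)=. (3,1)=* -> step gives (2,1)='*' but target has '.' -> reject
  (0,1)=. (1,0)=. (1,1)=* (3,1)=. -> step gives (0,2)='.' but target has '*' -> reject
  (0,1)=. (1,0)=. (1,1)=* (3,1)=* -> step gives (0,2)='.' but target has '*' -> reject
  (0,1)=. (1,0)=* (1,1)=. (3,1)=. -> step gives (2,1)='*' but target has '.' -> reject
  (0,1)=. (1,0)=* (1,1)=. (3,1)=* -> step gives (3,2)='*' but target has '.' -> reject
  (0,1)=. (1,0)=* (1,1)=* (3,1)=. -> step gives (0,1)='*' but target has '.' -> reject
  (0,1)=. (1,0)=* (1,1)=* (3,1)=* -> step gives (0,1)='*' but target has '.' -> reject
  (0,1)=* (1,0)=. (1,1)=. (3,1)=. -> step gives (0,2)='.' but target has '*' -> reject
  (0,1)=* (1,0)=. (1,1)=. (3,1)=* -> step gives (0,2)='.' but target has '*' -> reject
  (0,1)=* (1,0)=. (1,1)=* (3,1)=. -> step gives (0,1)='*' but target has '.' -> reject
  (0,1)=* (1,0)=. (1,1)=* (3,1)=* -> step gives (0,1)='*' but target has '.' -> reject
  (0,1)=* (1,0)=* (1,1)=. (3,1)=. -> step gives (0,1)='*' but target has '.' -> reject
  (0,1)=* (1,0)=* (1,1)=. (3,1)=* -> step gives (0,1)='*' but target has '.' -> reject
  (0,1)=* (1,0)=* (1,1)=* (3,1)=. -> step gives (0,0)='*' but target has '.' -> reject
  (0,1)=* (1,0)=* (1,1)=* (3,1)=* -> step gives (0,0)='*' but target has '.' -> reject
Unique solution: (0,1)=dead, (1,0)=dead, (1,1)=dead, (3,1)=dead.
Check: live-neighbor counts of every cell in the completed generation 0:
0132
0122
0244
0111
Applying B3/S23 to generation 0 with these counts gives:
..**
..**
....
....
which matches the target exactly.

Answer: ...*
..**
....
..**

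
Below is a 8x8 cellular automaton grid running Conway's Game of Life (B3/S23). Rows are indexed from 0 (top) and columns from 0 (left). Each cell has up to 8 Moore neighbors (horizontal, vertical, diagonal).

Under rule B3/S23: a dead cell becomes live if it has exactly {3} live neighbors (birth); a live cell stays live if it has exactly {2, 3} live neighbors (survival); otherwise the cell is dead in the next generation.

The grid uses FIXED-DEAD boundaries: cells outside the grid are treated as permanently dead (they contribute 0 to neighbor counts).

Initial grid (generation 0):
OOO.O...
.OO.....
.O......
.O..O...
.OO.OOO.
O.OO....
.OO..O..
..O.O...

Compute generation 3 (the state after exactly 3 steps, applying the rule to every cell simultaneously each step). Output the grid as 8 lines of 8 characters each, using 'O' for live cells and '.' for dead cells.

Answer: ..OO....
O.......
OO...O..
O.......
..O.....
.O...O..
.O..O...
.O.O....

Derivation:
Simulating step by step:
Generation 0 (given above): 22 live cells
Generation 1: 19 live cells
O.OO....
...O....
OO......
OO.OO...
O...OO..
O.....O.
....O...
.OOO....
Generation 2: 22 live cells
..OO....
O..O....
OO.OO...
..OOOO..
O..OOO..
....O...
.OOO....
..OO....
Generation 3: 14 live cells
(generation 3 grid is the final answer)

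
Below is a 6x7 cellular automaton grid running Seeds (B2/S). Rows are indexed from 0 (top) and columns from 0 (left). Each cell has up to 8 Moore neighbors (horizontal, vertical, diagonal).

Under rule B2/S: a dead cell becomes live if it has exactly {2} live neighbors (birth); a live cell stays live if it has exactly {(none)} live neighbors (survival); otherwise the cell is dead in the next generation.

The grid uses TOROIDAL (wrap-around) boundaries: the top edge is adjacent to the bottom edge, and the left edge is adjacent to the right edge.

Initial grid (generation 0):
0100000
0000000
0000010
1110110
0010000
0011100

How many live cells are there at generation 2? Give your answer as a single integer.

Answer: 9

Derivation:
Simulating step by step:
Generation 0 (given above): 11 live cells
Generation 1: 6 live cells
0000100
0000000
1011000
0000000
1000001
0000000
Generation 2: 9 live cells
0000000
0110100
0100000
0011000
0000000
1000011
Population at generation 2: 9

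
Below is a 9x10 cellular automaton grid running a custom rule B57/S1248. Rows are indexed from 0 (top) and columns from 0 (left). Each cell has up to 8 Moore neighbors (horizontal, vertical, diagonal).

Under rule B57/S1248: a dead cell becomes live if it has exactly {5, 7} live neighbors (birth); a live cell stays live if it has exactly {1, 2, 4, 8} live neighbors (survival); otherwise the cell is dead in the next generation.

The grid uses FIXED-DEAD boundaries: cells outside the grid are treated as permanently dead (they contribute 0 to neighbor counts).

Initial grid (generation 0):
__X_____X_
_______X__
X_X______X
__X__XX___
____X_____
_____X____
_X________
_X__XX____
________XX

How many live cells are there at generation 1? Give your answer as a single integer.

Answer: 14

Derivation:
Simulating step by step:
Generation 0 (given above): 17 live cells
Generation 1: 14 live cells
________X_
_______X__
__X_______
__X__XX___
____X_____
_____X____
_X________
_X__XX____
________XX
Population at generation 1: 14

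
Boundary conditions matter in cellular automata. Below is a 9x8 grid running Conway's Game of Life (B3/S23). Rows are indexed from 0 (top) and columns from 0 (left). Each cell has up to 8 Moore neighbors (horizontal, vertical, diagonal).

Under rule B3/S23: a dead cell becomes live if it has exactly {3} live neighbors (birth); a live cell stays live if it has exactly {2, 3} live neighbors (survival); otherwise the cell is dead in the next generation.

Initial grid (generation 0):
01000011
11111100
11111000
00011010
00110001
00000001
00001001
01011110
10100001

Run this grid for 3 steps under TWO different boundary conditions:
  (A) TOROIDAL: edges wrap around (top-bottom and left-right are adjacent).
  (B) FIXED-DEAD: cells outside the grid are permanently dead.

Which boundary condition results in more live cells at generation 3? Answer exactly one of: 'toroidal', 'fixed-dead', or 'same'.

Under TOROIDAL boundary, generation 3:
00000000
00000100
00010100
11000100
11000100
01010000
01000001
11000001
01000010
Population = 18

Under FIXED-DEAD boundary, generation 3:
00000100
00000011
00000001
00100001
00100010
00010000
00000000
00000000
00000000
Population = 9

Comparison: toroidal=18, fixed-dead=9 -> toroidal

Answer: toroidal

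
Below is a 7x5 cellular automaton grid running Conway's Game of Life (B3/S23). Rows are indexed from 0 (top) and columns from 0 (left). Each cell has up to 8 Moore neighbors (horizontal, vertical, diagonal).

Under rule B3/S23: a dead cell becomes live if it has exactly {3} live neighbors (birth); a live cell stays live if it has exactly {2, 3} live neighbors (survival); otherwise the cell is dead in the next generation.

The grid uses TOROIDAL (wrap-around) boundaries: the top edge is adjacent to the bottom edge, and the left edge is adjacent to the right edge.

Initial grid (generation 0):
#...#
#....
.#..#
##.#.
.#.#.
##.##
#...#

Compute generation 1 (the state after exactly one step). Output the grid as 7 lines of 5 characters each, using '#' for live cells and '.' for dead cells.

Answer: .#...
.#...
.##.#
.#.#.
...#.
.#.#.
.....

Derivation:
Simulating step by step:
Generation 0 (given above): 16 live cells
Generation 1: 10 live cells
(generation 1 grid is the final answer)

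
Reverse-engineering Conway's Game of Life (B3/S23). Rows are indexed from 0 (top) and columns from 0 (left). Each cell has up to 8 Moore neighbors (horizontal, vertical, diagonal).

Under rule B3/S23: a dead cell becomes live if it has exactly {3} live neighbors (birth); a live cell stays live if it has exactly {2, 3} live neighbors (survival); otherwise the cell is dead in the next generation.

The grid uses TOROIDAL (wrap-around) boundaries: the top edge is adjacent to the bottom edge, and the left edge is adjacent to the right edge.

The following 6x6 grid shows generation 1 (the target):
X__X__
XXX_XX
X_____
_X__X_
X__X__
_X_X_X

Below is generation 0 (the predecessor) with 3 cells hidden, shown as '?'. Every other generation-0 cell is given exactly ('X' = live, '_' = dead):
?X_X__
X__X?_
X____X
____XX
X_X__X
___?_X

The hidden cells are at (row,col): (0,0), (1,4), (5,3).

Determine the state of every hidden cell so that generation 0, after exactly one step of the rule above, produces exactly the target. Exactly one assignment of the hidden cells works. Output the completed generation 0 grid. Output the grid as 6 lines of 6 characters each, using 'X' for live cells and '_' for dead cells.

Answer: _X_X__
X__X__
X____X
____XX
X_X__X
___X_X

Derivation:
Hidden generation-0 cells (in order): (0,0), (1,4), (5,3).
A hidden cell only influences target cells in its own 3x3 neighborhood. Try each of the 2^3 = 8 assignments, step the completed generation 0 forward once under B3/S23, and compare with the target:
  (0,0)=_ (1,4)=_ (5,3)=_ -> step gives (0,2)='X' but target has '_' -> reject
  (0,0)=_ (1,4)=_ (5,3)=X -> step reproduces the target at every cell -> ACCEPT
  (0,0)=_ (1,4)=X (5,3)=_ -> step gives (0,2)='X' but target has '_' -> reject
  (0,0)=_ (1,4)=X (5,3)=X -> step gives (0,5)='X' but target has '_' -> reject
  (0,0)=X (1,4)=_ (5,3)=_ -> step gives (0,1)='X' but target has '_' -> reject
  (0,0)=X (1,4)=_ (5,3)=X -> step gives (0,1)='X' but target has '_' -> reject
  (0,0)=X (1,4)=X (5,3)=_ -> step gives (0,1)='X' but target has '_' -> reject
  (0,0)=X (1,4)=X (5,3)=X -> step gives (0,1)='X' but target has '_' -> reject
Unique solution: (0,0)=dead, (1,4)=dead, (5,3)=live.
Check: live-neighbor counts of every cell in the completed generation 0:
314242
333133
321244
531235
321354
434242
Applying B3/S23 to generation 0 with these counts gives:
X__X__
XXX_XX
X_____
_X__X_
X__X__
_X_X_X
which matches the target exactly.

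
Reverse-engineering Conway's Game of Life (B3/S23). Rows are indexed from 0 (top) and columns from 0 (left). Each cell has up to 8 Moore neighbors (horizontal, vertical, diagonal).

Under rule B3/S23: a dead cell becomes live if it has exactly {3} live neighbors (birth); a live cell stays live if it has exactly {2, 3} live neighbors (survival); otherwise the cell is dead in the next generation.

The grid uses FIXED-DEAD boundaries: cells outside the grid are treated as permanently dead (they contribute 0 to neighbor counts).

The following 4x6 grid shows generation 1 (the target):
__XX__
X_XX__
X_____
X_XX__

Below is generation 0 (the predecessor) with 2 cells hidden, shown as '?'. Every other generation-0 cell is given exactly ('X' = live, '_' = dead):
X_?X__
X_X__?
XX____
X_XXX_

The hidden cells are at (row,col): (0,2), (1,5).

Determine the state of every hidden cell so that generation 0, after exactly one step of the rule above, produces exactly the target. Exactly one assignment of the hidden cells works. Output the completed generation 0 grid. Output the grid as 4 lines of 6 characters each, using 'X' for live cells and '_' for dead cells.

Answer: X_XX__
X_X___
XX____
X_XXX_

Derivation:
Hidden generation-0 cells (in order): (0,2), (1,5).
A hidden cell only influences target cells in its own 3x3 neighborhood. Try each of the 2^2 = 4 assignments, step the completed generation 0 forward once under B3/S23, and compare with the target:
  (0,2)=_ (1,5)=_ -> step gives (0,1)='X' but target has '_' -> reject
  (0,2)=_ (1,5)=X -> step gives (0,1)='X' but target has '_' -> reject
  (0,2)=X (1,5)=_ -> step reproduces the target at every cell -> ACCEPT
  (0,2)=X (1,5)=X -> step gives (2,4)='X' but target has '_' -> reject
Unique solution: (0,2)=live, (1,5)=dead.
Check: live-neighbor counts of every cell in the completed generation 0:
142210
363310
354421
242211
Applying B3/S23 to generation 0 with these counts gives:
__XX__
X_XX__
X_____
X_XX__
which matches the target exactly.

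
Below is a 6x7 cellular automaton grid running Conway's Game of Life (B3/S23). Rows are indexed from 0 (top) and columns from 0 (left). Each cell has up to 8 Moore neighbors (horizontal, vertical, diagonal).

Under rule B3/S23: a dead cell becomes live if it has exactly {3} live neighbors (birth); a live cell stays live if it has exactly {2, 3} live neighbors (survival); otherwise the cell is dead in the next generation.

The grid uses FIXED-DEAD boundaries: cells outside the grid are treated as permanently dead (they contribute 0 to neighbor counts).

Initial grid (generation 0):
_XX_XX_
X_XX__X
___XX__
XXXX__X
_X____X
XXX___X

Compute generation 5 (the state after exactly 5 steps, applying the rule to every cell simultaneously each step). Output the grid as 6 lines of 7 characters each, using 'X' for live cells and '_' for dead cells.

Simulating step by step:
Generation 0 (given above): 21 live cells
Generation 1: 18 live cells
_XX_XX_
_______
X___XX_
XX_XXX_
___X_XX
XXX____
Generation 2: 15 live cells
_______
_X_X___
XX_X_X_
XXXX___
___X_XX
_XX____
Generation 3: 12 live cells
_______
XX__X__
___X___
X__X_XX
X__XX__
__X____
Generation 4: 14 live cells
_______
_______
XXXX_X_
__XX_X_
_XXXXX_
___X___
Generation 5: 10 live cells
(generation 5 grid is the final answer)

Answer: _______
_XX____
_X_X___
X____XX
_X___X_
___X___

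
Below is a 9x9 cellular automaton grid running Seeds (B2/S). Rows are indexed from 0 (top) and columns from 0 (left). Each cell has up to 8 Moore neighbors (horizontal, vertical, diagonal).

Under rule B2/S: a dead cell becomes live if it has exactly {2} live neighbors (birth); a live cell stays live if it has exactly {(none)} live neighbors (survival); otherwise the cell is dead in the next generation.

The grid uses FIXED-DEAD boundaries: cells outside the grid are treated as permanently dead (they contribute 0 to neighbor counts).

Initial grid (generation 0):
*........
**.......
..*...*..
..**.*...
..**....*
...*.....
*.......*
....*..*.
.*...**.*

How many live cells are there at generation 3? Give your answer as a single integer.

Answer: 15

Derivation:
Simulating step by step:
Generation 0 (given above): 20 live cells
Generation 1: 17 live cells
.........
..*......
*...**...
......**.
.*.......
.*..*..**
...**..*.
**.......
....*....
Generation 2: 22 live cells
.........
.*.***...
.*.*...*.
**..*....
*.*..*...
*....**..
.....**..
..*..*...
**.......
Generation 3: 15 live cells
..**.*...
*.....*..
......*..
.....**..
...*.....
.......*.
.*.....*.
*...*....
..*......
Population at generation 3: 15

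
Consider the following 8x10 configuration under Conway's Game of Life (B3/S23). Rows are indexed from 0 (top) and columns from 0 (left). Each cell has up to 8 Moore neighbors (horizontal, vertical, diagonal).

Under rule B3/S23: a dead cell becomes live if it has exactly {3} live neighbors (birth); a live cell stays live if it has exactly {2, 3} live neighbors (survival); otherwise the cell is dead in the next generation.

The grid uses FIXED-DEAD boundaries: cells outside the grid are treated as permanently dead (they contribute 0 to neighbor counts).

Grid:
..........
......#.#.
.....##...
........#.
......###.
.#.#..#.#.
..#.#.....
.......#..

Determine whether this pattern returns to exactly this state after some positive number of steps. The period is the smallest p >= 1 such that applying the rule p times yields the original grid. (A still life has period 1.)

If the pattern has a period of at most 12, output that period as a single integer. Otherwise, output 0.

Simulating and comparing each generation to the original:
Gen 0 (original, given above): 15 live cells
Gen 1: 18 live cells, differs from original
Gen 2: 23 live cells, differs from original
Gen 3: 20 live cells, differs from original
Gen 4: 19 live cells, differs from original
Gen 5: 15 live cells, differs from original
Gen 6: 17 live cells, differs from original
Gen 7: 14 live cells, differs from original
Gen 8: 14 live cells, differs from original
Gen 9: 15 live cells, differs from original
Gen 10: 11 live cells, differs from original
Gen 11: 13 live cells, differs from original
Gen 12: 17 live cells, differs from original
No period found within 12 steps.

Answer: 0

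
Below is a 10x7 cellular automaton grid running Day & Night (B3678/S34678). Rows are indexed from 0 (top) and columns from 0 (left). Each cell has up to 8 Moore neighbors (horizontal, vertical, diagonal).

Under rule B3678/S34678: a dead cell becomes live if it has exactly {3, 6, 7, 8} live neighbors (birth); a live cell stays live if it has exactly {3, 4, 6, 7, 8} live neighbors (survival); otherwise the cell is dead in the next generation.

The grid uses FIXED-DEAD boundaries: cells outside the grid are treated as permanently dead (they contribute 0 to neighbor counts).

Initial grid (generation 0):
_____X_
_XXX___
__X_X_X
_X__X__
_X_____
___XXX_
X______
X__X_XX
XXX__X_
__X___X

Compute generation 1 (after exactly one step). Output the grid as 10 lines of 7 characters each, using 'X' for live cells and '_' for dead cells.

Answer: __X____
__XXXX_
__X__X_
__XX_X_
__XX_X_
_______
___X__X
X_X_X__
_XXXXX_
_______

Derivation:
Simulating step by step:
Generation 0 (given above): 24 live cells
Generation 1: 23 live cells
(generation 1 grid is the final answer)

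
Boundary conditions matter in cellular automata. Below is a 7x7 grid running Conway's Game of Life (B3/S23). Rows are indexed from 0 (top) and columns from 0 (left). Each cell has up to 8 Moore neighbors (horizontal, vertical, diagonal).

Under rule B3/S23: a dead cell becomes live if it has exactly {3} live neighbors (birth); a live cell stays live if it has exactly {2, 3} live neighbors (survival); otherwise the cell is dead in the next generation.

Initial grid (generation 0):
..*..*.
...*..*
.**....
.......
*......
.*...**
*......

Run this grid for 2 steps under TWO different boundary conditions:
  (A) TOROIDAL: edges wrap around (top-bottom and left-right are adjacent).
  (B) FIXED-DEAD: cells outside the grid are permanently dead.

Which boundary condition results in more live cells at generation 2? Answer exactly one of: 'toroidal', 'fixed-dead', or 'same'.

Under TOROIDAL boundary, generation 2:
.**...*
..*....
.**....
**.....
.*....*
.*...*.
.*...*.
Population = 14

Under FIXED-DEAD boundary, generation 2:
.......
..*....
.**....
.......
**.....
.......
.......
Population = 5

Comparison: toroidal=14, fixed-dead=5 -> toroidal

Answer: toroidal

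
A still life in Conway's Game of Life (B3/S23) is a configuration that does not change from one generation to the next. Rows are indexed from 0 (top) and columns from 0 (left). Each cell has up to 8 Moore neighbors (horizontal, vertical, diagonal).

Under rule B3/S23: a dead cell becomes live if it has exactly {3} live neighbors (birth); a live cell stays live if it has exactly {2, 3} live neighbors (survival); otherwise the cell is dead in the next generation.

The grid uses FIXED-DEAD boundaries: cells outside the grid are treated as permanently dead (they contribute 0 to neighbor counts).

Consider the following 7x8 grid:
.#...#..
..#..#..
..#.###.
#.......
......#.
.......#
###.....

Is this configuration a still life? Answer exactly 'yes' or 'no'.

Compute generation 1 and compare to generation 0 (given above):
Generation 1:
........
.###....
.#.####.
......#.
........
.#......
.#......
Cell (0,1) differs: gen0=1 vs gen1=0 -> NOT a still life.

Answer: no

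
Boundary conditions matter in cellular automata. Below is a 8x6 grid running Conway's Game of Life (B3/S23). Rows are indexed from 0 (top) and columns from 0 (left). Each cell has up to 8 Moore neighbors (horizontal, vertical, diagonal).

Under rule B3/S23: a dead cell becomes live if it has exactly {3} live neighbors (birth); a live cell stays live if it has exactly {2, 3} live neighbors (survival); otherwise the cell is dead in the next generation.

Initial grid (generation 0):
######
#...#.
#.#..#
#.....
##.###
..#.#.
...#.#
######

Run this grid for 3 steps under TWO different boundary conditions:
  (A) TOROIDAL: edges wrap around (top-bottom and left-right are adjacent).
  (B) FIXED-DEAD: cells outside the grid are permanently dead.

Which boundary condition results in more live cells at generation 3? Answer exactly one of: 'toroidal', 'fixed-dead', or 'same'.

Under TOROIDAL boundary, generation 3:
......
......
.....#
#...#.
##..#.
.....#
......
......
Population = 7

Under FIXED-DEAD boundary, generation 3:
#...#.
#...#.
#..##.
##....
##..##
.....#
...###
....#.
Population = 18

Comparison: toroidal=7, fixed-dead=18 -> fixed-dead

Answer: fixed-dead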